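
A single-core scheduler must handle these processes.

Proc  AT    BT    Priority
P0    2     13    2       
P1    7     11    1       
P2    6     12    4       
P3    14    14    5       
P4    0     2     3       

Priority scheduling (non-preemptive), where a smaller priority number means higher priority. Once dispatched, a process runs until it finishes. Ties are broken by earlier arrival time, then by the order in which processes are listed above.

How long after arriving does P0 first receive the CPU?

Schedule: | P4 0-2 | P0 2-15 | P1 15-26 | P2 26-38 | P3 38-52 |
Completion: P0=15  P1=26  P2=38  P3=52  P4=2
Response(P0) = first start − arrival = 2 − 2 = 0

0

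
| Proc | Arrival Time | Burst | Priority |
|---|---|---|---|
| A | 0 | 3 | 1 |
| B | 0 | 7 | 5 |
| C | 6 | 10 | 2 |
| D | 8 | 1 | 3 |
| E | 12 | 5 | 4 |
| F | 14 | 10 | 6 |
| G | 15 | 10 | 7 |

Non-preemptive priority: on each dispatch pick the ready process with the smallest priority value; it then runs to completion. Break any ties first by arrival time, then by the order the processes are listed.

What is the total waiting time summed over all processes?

61

Gantt: | A 0-3 | B 3-10 | C 10-20 | D 20-21 | E 21-26 | F 26-36 | G 36-46 |
Completion: A=3  B=10  C=20  D=21  E=26  F=36  G=46
Waiting = turnaround − burst: A=0, B=3, C=4, D=12, E=9, F=12, G=21
Total waiting = 0 + 3 + 4 + 12 + 9 + 12 + 21 = 61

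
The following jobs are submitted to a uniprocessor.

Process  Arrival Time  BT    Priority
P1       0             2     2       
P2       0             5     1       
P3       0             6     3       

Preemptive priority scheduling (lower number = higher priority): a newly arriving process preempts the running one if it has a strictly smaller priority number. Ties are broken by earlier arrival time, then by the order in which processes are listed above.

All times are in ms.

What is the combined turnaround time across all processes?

25

Timeline: | P2 0-5 | P1 5-7 | P3 7-13 |
Completion: P1=7  P2=5  P3=13
Turnaround = completion − arrival: P1=7, P2=5, P3=13
Total turnaround = 7 + 5 + 13 = 25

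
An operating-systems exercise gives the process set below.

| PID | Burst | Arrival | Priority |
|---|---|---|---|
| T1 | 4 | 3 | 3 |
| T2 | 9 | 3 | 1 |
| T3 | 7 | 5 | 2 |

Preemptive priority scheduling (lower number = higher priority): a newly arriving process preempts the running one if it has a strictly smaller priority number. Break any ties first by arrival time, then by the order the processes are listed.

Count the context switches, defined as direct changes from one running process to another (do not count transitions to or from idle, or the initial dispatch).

Gantt: | idle 0-3 | T2 3-12 | T3 12-19 | T1 19-23 |
Completion: T1=23  T2=12  T3=19
Turnaround (C−A): T1=20  T2=9  T3=14

2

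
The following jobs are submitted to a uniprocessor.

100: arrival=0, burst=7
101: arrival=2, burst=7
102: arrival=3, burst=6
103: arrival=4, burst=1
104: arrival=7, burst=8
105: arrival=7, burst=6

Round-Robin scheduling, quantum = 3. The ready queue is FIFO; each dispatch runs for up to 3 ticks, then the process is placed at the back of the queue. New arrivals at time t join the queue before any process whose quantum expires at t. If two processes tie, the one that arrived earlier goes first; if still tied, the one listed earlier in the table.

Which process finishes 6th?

Timeline: | 100 0-3 | 101 3-6 | 102 6-9 | 100 9-12 | 103 12-13 | 101 13-16 | 104 16-19 | 105 19-22 | 102 22-25 | 100 25-26 | 101 26-27 | 104 27-30 | 105 30-33 | 104 33-35 |
Completion: 100=26  101=27  102=25  103=13  104=35  105=33
Finish order: 103 → 102 → 100 → 101 → 105 → 104

104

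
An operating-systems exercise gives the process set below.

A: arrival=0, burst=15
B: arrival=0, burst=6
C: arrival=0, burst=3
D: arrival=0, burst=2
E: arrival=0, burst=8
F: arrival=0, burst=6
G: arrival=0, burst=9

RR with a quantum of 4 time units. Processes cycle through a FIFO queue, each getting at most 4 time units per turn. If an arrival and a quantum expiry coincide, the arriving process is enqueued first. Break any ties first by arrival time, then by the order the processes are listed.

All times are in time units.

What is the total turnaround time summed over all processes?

Gantt: | A 0-4 | B 4-8 | C 8-11 | D 11-13 | E 13-17 | F 17-21 | G 21-25 | A 25-29 | B 29-31 | E 31-35 | F 35-37 | G 37-41 | A 41-45 | G 45-46 | A 46-49 |
Completion: A=49  B=31  C=11  D=13  E=35  F=37  G=46
Turnaround (C−A): A=49  B=31  C=11  D=13  E=35  F=37  G=46
Turnaround = completion − arrival: A=49, B=31, C=11, D=13, E=35, F=37, G=46
Total turnaround = 49 + 31 + 11 + 13 + 35 + 37 + 46 = 222

222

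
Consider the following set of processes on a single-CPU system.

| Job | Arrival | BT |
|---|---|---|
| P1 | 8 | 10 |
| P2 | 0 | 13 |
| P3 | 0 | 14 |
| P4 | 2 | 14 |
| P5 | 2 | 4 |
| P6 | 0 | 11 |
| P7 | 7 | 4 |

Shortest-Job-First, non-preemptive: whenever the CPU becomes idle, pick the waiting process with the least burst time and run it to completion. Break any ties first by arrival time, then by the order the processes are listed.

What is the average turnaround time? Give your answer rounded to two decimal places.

Gantt: | P6 0-11 | P5 11-15 | P7 15-19 | P1 19-29 | P2 29-42 | P3 42-56 | P4 56-70 |
Completion: P1=29  P2=42  P3=56  P4=70  P5=15  P6=11  P7=19
Turnaround (C−A): P1=21  P2=42  P3=56  P4=68  P5=13  P6=11  P7=12
Turnaround times: P1=21, P2=42, P3=56, P4=68, P5=13, P6=11, P7=12
Average turnaround = (21+42+56+68+13+11+12) / 7 = 223/7 = 31.86

31.86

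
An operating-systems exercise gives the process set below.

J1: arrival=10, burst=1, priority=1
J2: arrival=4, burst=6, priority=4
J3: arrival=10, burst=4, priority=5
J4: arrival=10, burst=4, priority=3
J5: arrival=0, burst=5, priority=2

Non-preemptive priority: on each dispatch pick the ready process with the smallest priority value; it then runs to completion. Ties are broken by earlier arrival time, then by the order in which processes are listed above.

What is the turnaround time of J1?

2

Timeline: | J5 0-5 | J2 5-11 | J1 11-12 | J4 12-16 | J3 16-20 |
Completion: J1=12  J2=11  J3=20  J4=16  J5=5
Turnaround(J1) = completion − arrival = 12 − 10 = 2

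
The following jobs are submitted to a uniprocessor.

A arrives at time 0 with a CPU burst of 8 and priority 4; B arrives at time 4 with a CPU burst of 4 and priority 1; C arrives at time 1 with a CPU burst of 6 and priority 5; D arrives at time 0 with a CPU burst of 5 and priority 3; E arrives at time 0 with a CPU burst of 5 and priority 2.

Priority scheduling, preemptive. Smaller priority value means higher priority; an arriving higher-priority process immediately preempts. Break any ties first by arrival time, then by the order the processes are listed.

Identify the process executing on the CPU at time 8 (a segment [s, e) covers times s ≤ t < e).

Schedule: | E 0-4 | B 4-8 | E 8-9 | D 9-14 | A 14-22 | C 22-28 |
Completion: A=22  B=8  C=28  D=14  E=9
Turnaround (C−A): A=22  B=4  C=27  D=14  E=9

E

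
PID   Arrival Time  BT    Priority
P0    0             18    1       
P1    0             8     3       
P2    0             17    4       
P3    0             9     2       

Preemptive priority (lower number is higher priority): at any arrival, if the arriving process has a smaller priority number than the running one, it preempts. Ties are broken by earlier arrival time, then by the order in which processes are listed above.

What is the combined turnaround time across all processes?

Schedule: | P0 0-18 | P3 18-27 | P1 27-35 | P2 35-52 |
Completion: P0=18  P1=35  P2=52  P3=27
Turnaround = completion − arrival: P0=18, P1=35, P2=52, P3=27
Total turnaround = 18 + 35 + 52 + 27 = 132

132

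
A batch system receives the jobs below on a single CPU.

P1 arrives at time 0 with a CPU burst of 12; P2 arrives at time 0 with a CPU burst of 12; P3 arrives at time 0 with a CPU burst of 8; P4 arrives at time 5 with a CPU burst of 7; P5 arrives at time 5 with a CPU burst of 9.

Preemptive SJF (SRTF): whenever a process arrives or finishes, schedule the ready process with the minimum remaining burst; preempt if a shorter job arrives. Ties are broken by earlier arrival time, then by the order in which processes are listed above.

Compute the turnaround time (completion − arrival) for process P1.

36

Schedule: | P3 0-8 | P4 8-15 | P5 15-24 | P1 24-36 | P2 36-48 |
Completion: P1=36  P2=48  P3=8  P4=15  P5=24
Turnaround(P1) = completion − arrival = 36 − 0 = 36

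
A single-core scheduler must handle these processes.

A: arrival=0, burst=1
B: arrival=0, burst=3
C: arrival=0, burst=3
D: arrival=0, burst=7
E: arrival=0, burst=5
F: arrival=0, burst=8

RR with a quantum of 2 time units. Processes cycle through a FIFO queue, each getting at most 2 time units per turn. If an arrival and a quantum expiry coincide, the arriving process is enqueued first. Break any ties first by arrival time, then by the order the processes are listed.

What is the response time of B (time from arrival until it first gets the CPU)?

Gantt: | A 0-1 | B 1-3 | C 3-5 | D 5-7 | E 7-9 | F 9-11 | B 11-12 | C 12-13 | D 13-15 | E 15-17 | F 17-19 | D 19-21 | E 21-22 | F 22-24 | D 24-25 | F 25-27 |
Completion: A=1  B=12  C=13  D=25  E=22  F=27
Response(B) = first start − arrival = 1 − 0 = 1

1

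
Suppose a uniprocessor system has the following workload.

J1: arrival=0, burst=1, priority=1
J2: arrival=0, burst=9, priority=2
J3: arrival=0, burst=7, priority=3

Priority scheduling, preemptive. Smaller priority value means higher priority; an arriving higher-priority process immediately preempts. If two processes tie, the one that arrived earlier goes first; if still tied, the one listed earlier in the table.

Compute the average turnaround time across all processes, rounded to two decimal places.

Gantt: | J1 0-1 | J2 1-10 | J3 10-17 |
Completion: J1=1  J2=10  J3=17
Turnaround times: J1=1, J2=10, J3=17
Average turnaround = (1+10+17) / 3 = 28/3 = 9.33

9.33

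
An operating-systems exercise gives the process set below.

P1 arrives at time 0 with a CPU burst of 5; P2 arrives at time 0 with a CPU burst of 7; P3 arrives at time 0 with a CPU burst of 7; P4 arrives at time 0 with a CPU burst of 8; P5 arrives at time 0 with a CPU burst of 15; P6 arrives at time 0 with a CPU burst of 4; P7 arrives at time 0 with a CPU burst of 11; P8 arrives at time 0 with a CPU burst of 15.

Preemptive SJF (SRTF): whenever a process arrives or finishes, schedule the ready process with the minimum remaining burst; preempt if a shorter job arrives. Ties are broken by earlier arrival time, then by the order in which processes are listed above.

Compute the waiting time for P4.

23

Timeline: | P6 0-4 | P1 4-9 | P2 9-16 | P3 16-23 | P4 23-31 | P7 31-42 | P5 42-57 | P8 57-72 |
Completion: P1=9  P2=16  P3=23  P4=31  P5=57  P6=4  P7=42  P8=72
Turnaround (C−A): P1=9  P2=16  P3=23  P4=31  P5=57  P6=4  P7=42  P8=72
Waiting(P4) = turnaround − burst = 31 − 8 = 23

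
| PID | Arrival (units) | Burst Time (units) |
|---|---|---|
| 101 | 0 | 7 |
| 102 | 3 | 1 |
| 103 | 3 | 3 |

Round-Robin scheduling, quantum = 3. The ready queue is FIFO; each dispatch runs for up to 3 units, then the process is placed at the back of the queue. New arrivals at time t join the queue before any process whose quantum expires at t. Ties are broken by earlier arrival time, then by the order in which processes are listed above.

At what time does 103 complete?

Timeline: | 101 0-3 | 102 3-4 | 103 4-7 | 101 7-11 |
Completion: 101=11  102=4  103=7

7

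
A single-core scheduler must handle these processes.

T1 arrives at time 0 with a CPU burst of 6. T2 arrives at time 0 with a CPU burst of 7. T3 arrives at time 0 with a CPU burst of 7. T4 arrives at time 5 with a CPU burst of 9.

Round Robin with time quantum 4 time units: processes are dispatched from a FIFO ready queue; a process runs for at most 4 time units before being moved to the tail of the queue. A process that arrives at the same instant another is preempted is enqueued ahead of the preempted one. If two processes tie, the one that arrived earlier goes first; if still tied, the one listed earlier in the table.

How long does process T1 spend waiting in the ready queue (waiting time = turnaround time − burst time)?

Gantt: | T1 0-4 | T2 4-8 | T3 8-12 | T1 12-14 | T4 14-18 | T2 18-21 | T3 21-24 | T4 24-29 |
Completion: T1=14  T2=21  T3=24  T4=29
Turnaround (C−A): T1=14  T2=21  T3=24  T4=24
Waiting(T1) = turnaround − burst = 14 − 6 = 8

8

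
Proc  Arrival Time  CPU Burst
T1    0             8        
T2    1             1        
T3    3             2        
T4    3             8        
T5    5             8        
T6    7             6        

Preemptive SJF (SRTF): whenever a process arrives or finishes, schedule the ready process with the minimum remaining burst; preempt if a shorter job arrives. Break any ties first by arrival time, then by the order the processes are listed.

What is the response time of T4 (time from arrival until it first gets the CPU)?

14

Gantt: | T1 0-1 | T2 1-2 | T1 2-3 | T3 3-5 | T1 5-11 | T6 11-17 | T4 17-25 | T5 25-33 |
Completion: T1=11  T2=2  T3=5  T4=25  T5=33  T6=17
Response(T4) = first start − arrival = 17 − 3 = 14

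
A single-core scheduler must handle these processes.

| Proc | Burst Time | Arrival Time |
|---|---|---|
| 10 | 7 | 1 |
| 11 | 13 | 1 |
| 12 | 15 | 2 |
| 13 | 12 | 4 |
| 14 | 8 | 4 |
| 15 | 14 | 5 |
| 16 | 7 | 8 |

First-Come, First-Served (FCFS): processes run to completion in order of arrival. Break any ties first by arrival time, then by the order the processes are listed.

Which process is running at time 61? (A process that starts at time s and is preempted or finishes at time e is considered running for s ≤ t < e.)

15

Gantt: | idle 0-1 | 10 1-8 | 11 8-21 | 12 21-36 | 13 36-48 | 14 48-56 | 15 56-70 | 16 70-77 |
Completion: 10=8  11=21  12=36  13=48  14=56  15=70  16=77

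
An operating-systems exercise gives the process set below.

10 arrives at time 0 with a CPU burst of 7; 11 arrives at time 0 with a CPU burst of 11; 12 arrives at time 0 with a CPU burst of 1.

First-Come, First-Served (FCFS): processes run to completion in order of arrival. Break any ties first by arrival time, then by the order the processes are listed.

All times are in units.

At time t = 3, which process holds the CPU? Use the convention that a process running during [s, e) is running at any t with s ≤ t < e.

Gantt: | 10 0-7 | 11 7-18 | 12 18-19 |
Completion: 10=7  11=18  12=19
Turnaround (C−A): 10=7  11=18  12=19

10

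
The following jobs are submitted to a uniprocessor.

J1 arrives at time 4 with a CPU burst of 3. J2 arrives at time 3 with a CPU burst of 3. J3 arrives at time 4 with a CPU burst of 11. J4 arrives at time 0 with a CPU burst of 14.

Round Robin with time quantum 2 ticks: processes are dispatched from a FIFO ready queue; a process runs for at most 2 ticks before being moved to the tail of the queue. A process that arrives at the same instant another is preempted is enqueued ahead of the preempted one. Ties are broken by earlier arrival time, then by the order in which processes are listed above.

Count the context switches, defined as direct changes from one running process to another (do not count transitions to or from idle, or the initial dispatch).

Timeline: | J4 0-4 | J2 4-6 | J1 6-8 | J3 8-10 | J4 10-12 | J2 12-13 | J1 13-14 | J3 14-16 | J4 16-18 | J3 18-20 | J4 20-22 | J3 22-24 | J4 24-26 | J3 26-28 | J4 28-30 | J3 30-31 |
Completion: J1=14  J2=13  J3=31  J4=30
Turnaround (C−A): J1=10  J2=10  J3=27  J4=30

15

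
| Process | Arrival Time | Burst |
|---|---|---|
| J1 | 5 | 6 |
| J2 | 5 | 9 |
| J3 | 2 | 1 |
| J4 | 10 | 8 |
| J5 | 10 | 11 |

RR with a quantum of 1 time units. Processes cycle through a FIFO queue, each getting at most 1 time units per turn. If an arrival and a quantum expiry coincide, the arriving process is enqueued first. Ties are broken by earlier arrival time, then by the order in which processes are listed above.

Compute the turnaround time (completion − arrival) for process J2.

27

Gantt: | idle 0-2 | J3 2-3 | idle 3-5 | J1 5-6 | J2 6-7 | J1 7-8 | J2 8-9 | J1 9-10 | J2 10-11 | J4 11-12 | J5 12-13 | J1 13-14 | J2 14-15 | J4 15-16 | J5 16-17 | J1 17-18 | J2 18-19 | J4 19-20 | J5 20-21 | J1 21-22 | J2 22-23 | J4 23-24 | J5 24-25 | J2 25-26 | J4 26-27 | J5 27-28 | J2 28-29 | J4 29-30 | J5 30-31 | J2 31-32 | J4 32-33 | J5 33-34 | J4 34-35 | J5 35-39 |
Completion: J1=22  J2=32  J3=3  J4=35  J5=39
Turnaround (C−A): J1=17  J2=27  J3=1  J4=25  J5=29
Turnaround(J2) = completion − arrival = 32 − 5 = 27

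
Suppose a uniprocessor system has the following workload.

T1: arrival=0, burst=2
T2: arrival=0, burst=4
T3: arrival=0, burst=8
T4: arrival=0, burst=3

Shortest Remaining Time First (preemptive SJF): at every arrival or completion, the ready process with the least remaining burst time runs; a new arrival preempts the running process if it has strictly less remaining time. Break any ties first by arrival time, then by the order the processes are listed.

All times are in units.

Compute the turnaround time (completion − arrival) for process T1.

Schedule: | T1 0-2 | T4 2-5 | T2 5-9 | T3 9-17 |
Completion: T1=2  T2=9  T3=17  T4=5
Turnaround (C−A): T1=2  T2=9  T3=17  T4=5
Turnaround(T1) = completion − arrival = 2 − 0 = 2

2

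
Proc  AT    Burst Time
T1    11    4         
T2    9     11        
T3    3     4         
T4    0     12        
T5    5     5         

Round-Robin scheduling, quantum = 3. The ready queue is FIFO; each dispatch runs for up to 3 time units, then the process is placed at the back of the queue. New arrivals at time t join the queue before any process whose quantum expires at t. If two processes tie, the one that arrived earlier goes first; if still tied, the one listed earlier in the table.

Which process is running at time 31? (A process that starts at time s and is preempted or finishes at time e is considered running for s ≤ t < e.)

T2

Gantt: | T4 0-3 | T3 3-6 | T4 6-9 | T5 9-12 | T3 12-13 | T2 13-16 | T4 16-19 | T1 19-22 | T5 22-24 | T2 24-27 | T4 27-30 | T1 30-31 | T2 31-36 |
Completion: T1=31  T2=36  T3=13  T4=30  T5=24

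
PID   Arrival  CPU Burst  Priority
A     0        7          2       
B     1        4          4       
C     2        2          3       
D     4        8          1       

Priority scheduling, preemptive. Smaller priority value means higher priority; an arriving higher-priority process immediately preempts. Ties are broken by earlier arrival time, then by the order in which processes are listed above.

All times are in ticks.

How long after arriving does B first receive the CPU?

Gantt: | A 0-4 | D 4-12 | A 12-15 | C 15-17 | B 17-21 |
Completion: A=15  B=21  C=17  D=12
Turnaround (C−A): A=15  B=20  C=15  D=8
Response(B) = first start − arrival = 17 − 1 = 16

16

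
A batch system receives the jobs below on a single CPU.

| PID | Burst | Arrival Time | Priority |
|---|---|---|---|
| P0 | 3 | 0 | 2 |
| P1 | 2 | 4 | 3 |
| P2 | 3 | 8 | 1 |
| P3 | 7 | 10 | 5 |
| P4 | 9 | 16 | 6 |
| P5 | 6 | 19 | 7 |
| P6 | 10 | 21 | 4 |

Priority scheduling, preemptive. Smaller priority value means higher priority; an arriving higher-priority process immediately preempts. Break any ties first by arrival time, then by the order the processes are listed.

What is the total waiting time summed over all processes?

Timeline: | P0 0-3 | idle 3-4 | P1 4-6 | idle 6-8 | P2 8-11 | P3 11-18 | P4 18-21 | P6 21-31 | P4 31-37 | P5 37-43 |
Completion: P0=3  P1=6  P2=11  P3=18  P4=37  P5=43  P6=31
Turnaround (C−A): P0=3  P1=2  P2=3  P3=8  P4=21  P5=24  P6=10
Waiting = turnaround − burst: P0=0, P1=0, P2=0, P3=1, P4=12, P5=18, P6=0
Total waiting = 0 + 0 + 0 + 1 + 12 + 18 + 0 = 31

31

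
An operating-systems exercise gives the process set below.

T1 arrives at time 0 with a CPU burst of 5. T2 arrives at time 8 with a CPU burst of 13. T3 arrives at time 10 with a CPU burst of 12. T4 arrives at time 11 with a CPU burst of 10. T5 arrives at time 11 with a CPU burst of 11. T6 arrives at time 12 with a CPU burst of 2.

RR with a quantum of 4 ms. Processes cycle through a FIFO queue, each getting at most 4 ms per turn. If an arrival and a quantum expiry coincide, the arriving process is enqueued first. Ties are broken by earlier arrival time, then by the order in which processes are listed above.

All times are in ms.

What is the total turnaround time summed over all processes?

Gantt: | T1 0-5 | idle 5-8 | T2 8-12 | T3 12-16 | T4 16-20 | T5 20-24 | T6 24-26 | T2 26-30 | T3 30-34 | T4 34-38 | T5 38-42 | T2 42-46 | T3 46-50 | T4 50-52 | T5 52-55 | T2 55-56 |
Completion: T1=5  T2=56  T3=50  T4=52  T5=55  T6=26
Turnaround = completion − arrival: T1=5, T2=48, T3=40, T4=41, T5=44, T6=14
Total turnaround = 5 + 48 + 40 + 41 + 44 + 14 = 192

192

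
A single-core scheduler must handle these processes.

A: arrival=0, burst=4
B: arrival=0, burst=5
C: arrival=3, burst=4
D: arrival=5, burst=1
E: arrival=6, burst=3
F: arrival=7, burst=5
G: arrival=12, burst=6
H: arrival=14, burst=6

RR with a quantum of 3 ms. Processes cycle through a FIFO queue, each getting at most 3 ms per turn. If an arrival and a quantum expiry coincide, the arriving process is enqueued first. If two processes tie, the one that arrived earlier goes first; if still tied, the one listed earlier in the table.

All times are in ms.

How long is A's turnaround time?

10

Schedule: | A 0-3 | B 3-6 | C 6-9 | A 9-10 | D 10-11 | E 11-14 | B 14-16 | F 16-19 | C 19-20 | G 20-23 | H 23-26 | F 26-28 | G 28-31 | H 31-34 |
Completion: A=10  B=16  C=20  D=11  E=14  F=28  G=31  H=34
Turnaround(A) = completion − arrival = 10 − 0 = 10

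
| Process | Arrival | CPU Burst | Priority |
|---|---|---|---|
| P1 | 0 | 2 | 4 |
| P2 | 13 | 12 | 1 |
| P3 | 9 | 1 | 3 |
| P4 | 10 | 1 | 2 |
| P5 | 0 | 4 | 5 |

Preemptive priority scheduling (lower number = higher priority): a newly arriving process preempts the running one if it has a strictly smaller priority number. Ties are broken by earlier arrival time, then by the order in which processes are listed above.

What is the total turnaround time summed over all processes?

22

Timeline: | P1 0-2 | P5 2-6 | idle 6-9 | P3 9-10 | P4 10-11 | idle 11-13 | P2 13-25 |
Completion: P1=2  P2=25  P3=10  P4=11  P5=6
Turnaround (C−A): P1=2  P2=12  P3=1  P4=1  P5=6
Turnaround = completion − arrival: P1=2, P2=12, P3=1, P4=1, P5=6
Total turnaround = 2 + 12 + 1 + 1 + 6 = 22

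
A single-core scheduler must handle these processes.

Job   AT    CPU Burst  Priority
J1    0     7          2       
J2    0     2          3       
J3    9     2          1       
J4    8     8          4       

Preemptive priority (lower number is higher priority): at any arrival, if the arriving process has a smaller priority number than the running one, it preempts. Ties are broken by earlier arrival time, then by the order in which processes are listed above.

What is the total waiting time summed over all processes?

10

Schedule: | J1 0-7 | J2 7-9 | J3 9-11 | J4 11-19 |
Completion: J1=7  J2=9  J3=11  J4=19
Waiting = turnaround − burst: J1=0, J2=7, J3=0, J4=3
Total waiting = 0 + 7 + 0 + 3 = 10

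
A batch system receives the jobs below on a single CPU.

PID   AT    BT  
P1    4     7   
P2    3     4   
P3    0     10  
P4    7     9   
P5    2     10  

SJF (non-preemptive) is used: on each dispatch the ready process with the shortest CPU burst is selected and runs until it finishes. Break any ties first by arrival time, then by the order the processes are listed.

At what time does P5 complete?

Gantt: | P3 0-10 | P2 10-14 | P1 14-21 | P4 21-30 | P5 30-40 |
Completion: P1=21  P2=14  P3=10  P4=30  P5=40
Turnaround (C−A): P1=17  P2=11  P3=10  P4=23  P5=38

40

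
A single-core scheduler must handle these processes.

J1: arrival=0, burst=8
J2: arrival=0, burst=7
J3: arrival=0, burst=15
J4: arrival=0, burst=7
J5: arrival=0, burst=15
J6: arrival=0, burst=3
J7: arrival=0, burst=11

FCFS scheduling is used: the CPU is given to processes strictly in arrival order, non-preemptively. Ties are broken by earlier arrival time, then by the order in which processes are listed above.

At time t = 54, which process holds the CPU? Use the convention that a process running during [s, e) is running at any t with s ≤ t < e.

J6

Timeline: | J1 0-8 | J2 8-15 | J3 15-30 | J4 30-37 | J5 37-52 | J6 52-55 | J7 55-66 |
Completion: J1=8  J2=15  J3=30  J4=37  J5=52  J6=55  J7=66
Turnaround (C−A): J1=8  J2=15  J3=30  J4=37  J5=52  J6=55  J7=66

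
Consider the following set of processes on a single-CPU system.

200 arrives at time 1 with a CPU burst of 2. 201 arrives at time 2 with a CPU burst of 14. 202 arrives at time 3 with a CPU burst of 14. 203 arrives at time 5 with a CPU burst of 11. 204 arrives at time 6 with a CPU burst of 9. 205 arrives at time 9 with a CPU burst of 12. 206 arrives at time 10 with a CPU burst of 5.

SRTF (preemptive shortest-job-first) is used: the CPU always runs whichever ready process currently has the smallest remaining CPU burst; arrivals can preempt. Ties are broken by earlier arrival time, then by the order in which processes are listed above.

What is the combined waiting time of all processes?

Schedule: | idle 0-1 | 200 1-3 | 201 3-5 | 203 5-6 | 204 6-15 | 206 15-20 | 203 20-30 | 201 30-42 | 205 42-54 | 202 54-68 |
Completion: 200=3  201=42  202=68  203=30  204=15  205=54  206=20
Turnaround (C−A): 200=2  201=40  202=65  203=25  204=9  205=45  206=10
Waiting = turnaround − burst: 200=0, 201=26, 202=51, 203=14, 204=0, 205=33, 206=5
Total waiting = 0 + 26 + 51 + 14 + 0 + 33 + 5 = 129

129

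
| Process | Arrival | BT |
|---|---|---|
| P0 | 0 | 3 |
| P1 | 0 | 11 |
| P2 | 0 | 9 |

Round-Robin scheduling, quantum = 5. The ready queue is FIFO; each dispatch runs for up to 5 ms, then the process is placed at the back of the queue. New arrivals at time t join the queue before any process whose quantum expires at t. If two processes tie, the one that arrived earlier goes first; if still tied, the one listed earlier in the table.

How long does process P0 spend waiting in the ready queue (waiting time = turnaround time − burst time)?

0

Schedule: | P0 0-3 | P1 3-8 | P2 8-13 | P1 13-18 | P2 18-22 | P1 22-23 |
Completion: P0=3  P1=23  P2=22
Turnaround (C−A): P0=3  P1=23  P2=22
Waiting(P0) = turnaround − burst = 3 − 3 = 0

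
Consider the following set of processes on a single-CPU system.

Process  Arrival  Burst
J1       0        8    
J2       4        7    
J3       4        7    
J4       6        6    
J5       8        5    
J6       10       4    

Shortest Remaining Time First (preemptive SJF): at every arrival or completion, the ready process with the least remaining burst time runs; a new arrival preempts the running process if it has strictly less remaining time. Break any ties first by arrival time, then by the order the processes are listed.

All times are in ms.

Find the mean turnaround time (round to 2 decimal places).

16.00

Schedule: | J1 0-8 | J5 8-13 | J6 13-17 | J4 17-23 | J2 23-30 | J3 30-37 |
Completion: J1=8  J2=30  J3=37  J4=23  J5=13  J6=17
Turnaround (C−A): J1=8  J2=26  J3=33  J4=17  J5=5  J6=7
Turnaround times: J1=8, J2=26, J3=33, J4=17, J5=5, J6=7
Average turnaround = (8+26+33+17+5+7) / 6 = 96/6 = 16.00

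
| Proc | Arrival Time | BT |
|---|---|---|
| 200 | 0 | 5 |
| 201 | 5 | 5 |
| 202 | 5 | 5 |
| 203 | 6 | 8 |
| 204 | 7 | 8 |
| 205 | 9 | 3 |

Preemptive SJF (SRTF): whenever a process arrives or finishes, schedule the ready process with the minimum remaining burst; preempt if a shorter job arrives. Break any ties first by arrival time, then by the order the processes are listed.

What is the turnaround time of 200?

Timeline: | 200 0-5 | 201 5-10 | 205 10-13 | 202 13-18 | 203 18-26 | 204 26-34 |
Completion: 200=5  201=10  202=18  203=26  204=34  205=13
Turnaround(200) = completion − arrival = 5 − 0 = 5

5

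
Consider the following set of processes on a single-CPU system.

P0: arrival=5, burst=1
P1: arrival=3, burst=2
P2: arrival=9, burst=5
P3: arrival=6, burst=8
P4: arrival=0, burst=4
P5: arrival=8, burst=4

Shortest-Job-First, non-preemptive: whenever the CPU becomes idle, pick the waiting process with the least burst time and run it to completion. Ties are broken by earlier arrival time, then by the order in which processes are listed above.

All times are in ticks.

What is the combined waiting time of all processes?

20

Timeline: | P4 0-4 | P1 4-6 | P0 6-7 | P3 7-15 | P5 15-19 | P2 19-24 |
Completion: P0=7  P1=6  P2=24  P3=15  P4=4  P5=19
Turnaround (C−A): P0=2  P1=3  P2=15  P3=9  P4=4  P5=11
Waiting = turnaround − burst: P0=1, P1=1, P2=10, P3=1, P4=0, P5=7
Total waiting = 1 + 1 + 10 + 1 + 0 + 7 = 20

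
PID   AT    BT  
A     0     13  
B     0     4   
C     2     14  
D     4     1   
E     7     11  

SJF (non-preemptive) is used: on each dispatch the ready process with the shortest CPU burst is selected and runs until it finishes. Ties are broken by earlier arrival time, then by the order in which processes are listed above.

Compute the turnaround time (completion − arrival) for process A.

Timeline: | B 0-4 | D 4-5 | A 5-18 | E 18-29 | C 29-43 |
Completion: A=18  B=4  C=43  D=5  E=29
Turnaround (C−A): A=18  B=4  C=41  D=1  E=22
Turnaround(A) = completion − arrival = 18 − 0 = 18

18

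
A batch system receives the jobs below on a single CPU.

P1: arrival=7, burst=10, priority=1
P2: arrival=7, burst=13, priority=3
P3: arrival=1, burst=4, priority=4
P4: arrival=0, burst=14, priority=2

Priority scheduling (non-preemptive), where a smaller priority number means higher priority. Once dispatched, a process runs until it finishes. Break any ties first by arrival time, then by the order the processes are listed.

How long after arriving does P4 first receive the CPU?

0

Timeline: | P4 0-14 | P1 14-24 | P2 24-37 | P3 37-41 |
Completion: P1=24  P2=37  P3=41  P4=14
Response(P4) = first start − arrival = 0 − 0 = 0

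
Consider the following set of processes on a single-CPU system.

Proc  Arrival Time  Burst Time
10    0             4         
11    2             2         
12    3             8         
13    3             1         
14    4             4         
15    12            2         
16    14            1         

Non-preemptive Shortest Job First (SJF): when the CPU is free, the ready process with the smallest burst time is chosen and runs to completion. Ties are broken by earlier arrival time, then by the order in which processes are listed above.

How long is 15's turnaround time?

10

Schedule: | 10 0-4 | 13 4-5 | 11 5-7 | 14 7-11 | 12 11-19 | 16 19-20 | 15 20-22 |
Completion: 10=4  11=7  12=19  13=5  14=11  15=22  16=20
Turnaround (C−A): 10=4  11=5  12=16  13=2  14=7  15=10  16=6
Turnaround(15) = completion − arrival = 22 − 12 = 10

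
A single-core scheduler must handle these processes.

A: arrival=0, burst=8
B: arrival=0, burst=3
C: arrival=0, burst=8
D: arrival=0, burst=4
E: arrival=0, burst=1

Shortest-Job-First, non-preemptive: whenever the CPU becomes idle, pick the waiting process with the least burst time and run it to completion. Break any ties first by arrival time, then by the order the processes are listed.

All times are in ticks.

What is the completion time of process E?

1

Gantt: | E 0-1 | B 1-4 | D 4-8 | A 8-16 | C 16-24 |
Completion: A=16  B=4  C=24  D=8  E=1
Turnaround (C−A): A=16  B=4  C=24  D=8  E=1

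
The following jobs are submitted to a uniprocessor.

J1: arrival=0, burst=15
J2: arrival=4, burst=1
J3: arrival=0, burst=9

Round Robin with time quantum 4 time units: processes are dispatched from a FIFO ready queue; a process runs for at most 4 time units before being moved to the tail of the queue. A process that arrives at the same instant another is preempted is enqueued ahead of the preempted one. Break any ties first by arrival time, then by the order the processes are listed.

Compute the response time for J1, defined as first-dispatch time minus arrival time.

0

Schedule: | J1 0-4 | J3 4-8 | J2 8-9 | J1 9-13 | J3 13-17 | J1 17-21 | J3 21-22 | J1 22-25 |
Completion: J1=25  J2=9  J3=22
Response(J1) = first start − arrival = 0 − 0 = 0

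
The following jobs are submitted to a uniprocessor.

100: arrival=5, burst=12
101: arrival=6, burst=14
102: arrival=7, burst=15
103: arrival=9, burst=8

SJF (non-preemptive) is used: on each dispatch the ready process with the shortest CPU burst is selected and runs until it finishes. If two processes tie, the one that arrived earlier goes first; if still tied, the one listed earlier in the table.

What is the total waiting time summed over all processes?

59

Gantt: | idle 0-5 | 100 5-17 | 103 17-25 | 101 25-39 | 102 39-54 |
Completion: 100=17  101=39  102=54  103=25
Turnaround (C−A): 100=12  101=33  102=47  103=16
Waiting = turnaround − burst: 100=0, 101=19, 102=32, 103=8
Total waiting = 0 + 19 + 32 + 8 = 59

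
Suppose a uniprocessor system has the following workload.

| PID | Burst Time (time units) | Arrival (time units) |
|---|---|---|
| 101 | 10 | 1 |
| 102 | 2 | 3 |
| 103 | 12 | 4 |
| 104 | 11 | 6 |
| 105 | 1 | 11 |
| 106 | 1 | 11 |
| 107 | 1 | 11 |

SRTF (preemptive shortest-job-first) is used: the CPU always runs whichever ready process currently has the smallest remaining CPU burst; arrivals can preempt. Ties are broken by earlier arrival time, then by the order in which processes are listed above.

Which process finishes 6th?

104

Gantt: | idle 0-1 | 101 1-3 | 102 3-5 | 101 5-11 | 105 11-12 | 106 12-13 | 107 13-14 | 101 14-16 | 104 16-27 | 103 27-39 |
Completion: 101=16  102=5  103=39  104=27  105=12  106=13  107=14
Turnaround (C−A): 101=15  102=2  103=35  104=21  105=1  106=2  107=3
Finish order: 102 → 105 → 106 → 107 → 101 → 104 → 103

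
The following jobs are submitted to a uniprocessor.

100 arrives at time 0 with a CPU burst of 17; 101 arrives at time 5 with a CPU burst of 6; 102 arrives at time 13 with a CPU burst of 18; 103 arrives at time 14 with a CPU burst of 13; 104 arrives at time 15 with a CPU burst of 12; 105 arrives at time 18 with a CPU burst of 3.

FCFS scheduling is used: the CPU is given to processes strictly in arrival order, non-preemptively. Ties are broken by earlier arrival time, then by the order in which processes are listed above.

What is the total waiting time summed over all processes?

136

Schedule: | 100 0-17 | 101 17-23 | 102 23-41 | 103 41-54 | 104 54-66 | 105 66-69 |
Completion: 100=17  101=23  102=41  103=54  104=66  105=69
Turnaround (C−A): 100=17  101=18  102=28  103=40  104=51  105=51
Waiting = turnaround − burst: 100=0, 101=12, 102=10, 103=27, 104=39, 105=48
Total waiting = 0 + 12 + 10 + 27 + 39 + 48 = 136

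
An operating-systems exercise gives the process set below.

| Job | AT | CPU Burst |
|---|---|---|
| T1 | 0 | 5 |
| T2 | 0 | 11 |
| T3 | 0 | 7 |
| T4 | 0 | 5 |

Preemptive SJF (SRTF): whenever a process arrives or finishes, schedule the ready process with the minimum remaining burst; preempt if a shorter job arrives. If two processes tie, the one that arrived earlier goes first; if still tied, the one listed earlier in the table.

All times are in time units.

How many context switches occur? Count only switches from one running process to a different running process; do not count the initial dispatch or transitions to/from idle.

3

Schedule: | T1 0-5 | T4 5-10 | T3 10-17 | T2 17-28 |
Completion: T1=5  T2=28  T3=17  T4=10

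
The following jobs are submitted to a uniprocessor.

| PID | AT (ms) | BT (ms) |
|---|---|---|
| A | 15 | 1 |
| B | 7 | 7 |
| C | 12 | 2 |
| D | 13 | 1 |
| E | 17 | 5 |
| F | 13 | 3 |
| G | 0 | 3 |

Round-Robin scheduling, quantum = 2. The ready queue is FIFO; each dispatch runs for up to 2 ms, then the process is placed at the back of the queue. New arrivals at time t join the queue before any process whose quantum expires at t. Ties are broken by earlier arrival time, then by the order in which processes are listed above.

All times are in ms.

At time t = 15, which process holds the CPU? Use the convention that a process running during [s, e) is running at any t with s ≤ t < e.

Gantt: | G 0-3 | idle 3-7 | B 7-13 | C 13-15 | D 15-16 | F 16-18 | B 18-19 | A 19-20 | E 20-22 | F 22-23 | E 23-26 |
Completion: A=20  B=19  C=15  D=16  E=26  F=23  G=3
Turnaround (C−A): A=5  B=12  C=3  D=3  E=9  F=10  G=3

D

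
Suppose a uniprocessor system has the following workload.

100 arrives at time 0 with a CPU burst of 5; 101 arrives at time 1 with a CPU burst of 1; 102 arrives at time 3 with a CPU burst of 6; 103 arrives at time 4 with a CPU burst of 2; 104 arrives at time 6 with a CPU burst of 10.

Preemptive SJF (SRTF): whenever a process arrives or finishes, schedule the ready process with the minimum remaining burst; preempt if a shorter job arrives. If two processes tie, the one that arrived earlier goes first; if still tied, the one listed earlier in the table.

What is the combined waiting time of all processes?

Gantt: | 100 0-1 | 101 1-2 | 100 2-6 | 103 6-8 | 102 8-14 | 104 14-24 |
Completion: 100=6  101=2  102=14  103=8  104=24
Turnaround (C−A): 100=6  101=1  102=11  103=4  104=18
Waiting = turnaround − burst: 100=1, 101=0, 102=5, 103=2, 104=8
Total waiting = 1 + 0 + 5 + 2 + 8 = 16

16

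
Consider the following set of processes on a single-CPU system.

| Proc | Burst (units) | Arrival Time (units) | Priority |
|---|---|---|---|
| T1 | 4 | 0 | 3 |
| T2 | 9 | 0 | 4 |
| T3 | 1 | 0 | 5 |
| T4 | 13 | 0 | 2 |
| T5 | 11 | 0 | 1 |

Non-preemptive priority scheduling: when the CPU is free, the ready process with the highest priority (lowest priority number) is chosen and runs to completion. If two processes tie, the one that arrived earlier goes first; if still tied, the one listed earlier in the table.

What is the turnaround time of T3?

38

Timeline: | T5 0-11 | T4 11-24 | T1 24-28 | T2 28-37 | T3 37-38 |
Completion: T1=28  T2=37  T3=38  T4=24  T5=11
Turnaround(T3) = completion − arrival = 38 − 0 = 38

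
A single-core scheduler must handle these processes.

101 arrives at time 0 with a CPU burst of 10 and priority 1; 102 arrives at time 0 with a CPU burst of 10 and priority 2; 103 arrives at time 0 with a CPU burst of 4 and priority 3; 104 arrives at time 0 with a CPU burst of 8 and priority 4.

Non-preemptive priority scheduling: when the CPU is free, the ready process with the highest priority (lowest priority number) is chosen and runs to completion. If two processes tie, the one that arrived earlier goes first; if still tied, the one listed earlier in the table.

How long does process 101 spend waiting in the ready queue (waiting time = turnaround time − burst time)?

0

Gantt: | 101 0-10 | 102 10-20 | 103 20-24 | 104 24-32 |
Completion: 101=10  102=20  103=24  104=32
Waiting(101) = turnaround − burst = 10 − 10 = 0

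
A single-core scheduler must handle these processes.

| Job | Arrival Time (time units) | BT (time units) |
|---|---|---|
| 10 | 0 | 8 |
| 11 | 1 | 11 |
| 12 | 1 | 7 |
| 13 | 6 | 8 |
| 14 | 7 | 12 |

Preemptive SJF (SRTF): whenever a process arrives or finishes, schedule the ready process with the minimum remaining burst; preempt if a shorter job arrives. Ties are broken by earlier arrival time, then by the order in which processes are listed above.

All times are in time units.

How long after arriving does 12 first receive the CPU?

7

Timeline: | 10 0-8 | 12 8-15 | 13 15-23 | 11 23-34 | 14 34-46 |
Completion: 10=8  11=34  12=15  13=23  14=46
Turnaround (C−A): 10=8  11=33  12=14  13=17  14=39
Response(12) = first start − arrival = 8 − 1 = 7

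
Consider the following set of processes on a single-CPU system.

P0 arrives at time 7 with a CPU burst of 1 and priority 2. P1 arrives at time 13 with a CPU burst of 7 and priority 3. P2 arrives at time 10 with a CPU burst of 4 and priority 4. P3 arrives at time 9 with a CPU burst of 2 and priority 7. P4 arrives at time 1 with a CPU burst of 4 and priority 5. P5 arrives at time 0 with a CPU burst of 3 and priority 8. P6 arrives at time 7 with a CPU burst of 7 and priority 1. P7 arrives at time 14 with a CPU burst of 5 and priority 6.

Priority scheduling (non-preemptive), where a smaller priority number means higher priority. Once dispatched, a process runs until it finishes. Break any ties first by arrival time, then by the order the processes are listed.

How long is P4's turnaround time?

6

Timeline: | P5 0-3 | P4 3-7 | P6 7-14 | P0 14-15 | P1 15-22 | P2 22-26 | P7 26-31 | P3 31-33 |
Completion: P0=15  P1=22  P2=26  P3=33  P4=7  P5=3  P6=14  P7=31
Turnaround (C−A): P0=8  P1=9  P2=16  P3=24  P4=6  P5=3  P6=7  P7=17
Turnaround(P4) = completion − arrival = 7 − 1 = 6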